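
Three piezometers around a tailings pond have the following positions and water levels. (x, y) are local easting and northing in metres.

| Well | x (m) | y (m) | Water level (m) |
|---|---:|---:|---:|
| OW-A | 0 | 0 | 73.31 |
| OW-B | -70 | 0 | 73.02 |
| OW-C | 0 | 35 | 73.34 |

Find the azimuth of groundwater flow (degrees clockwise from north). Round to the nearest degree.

∂h/∂x = (73.02 − 73.31) / (-70 − 0) = +0.004143
∂h/∂y = (73.34 − 73.31) / (35 − 0) = +0.0008571
Flow direction (−∇h) has components (-0.004143 E, -0.0008571 N).
Azimuth = atan2(E, N) = atan2(-0.004143, -0.0008571) = 258.3° ≈ 258°.

258°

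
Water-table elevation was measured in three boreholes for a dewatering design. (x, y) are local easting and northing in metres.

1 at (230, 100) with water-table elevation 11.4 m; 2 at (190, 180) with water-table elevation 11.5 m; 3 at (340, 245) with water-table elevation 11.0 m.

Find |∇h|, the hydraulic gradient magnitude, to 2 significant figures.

Three-point gradient (reference 1): Δ to 2 = (-40, 80, +0.1), Δ to 3 = (110, 145, -0.4).
∂h/∂x = -0.003185, ∂h/∂y = -0.0003425 (det = -14600).
|∇h| = √(-0.003185² + -0.0003425²) = 0.003203

0.0032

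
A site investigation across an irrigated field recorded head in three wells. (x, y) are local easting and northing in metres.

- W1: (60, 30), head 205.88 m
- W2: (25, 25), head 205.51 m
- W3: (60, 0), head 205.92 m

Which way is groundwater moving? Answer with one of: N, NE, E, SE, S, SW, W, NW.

With h = a·x + b·y + c and W1 as origin, the differences give:
  (-35)·a + (-5)·b = -0.37
  0·a + (-30)·b = +0.04
Eliminate b (×(-30) and ×(-5), subtract): 1050·a = 11.300 → a = ∂h/∂x = +0.01076
Back-substitute: b = ∂h/∂y = -0.001333.
Flow = −∇h = (-0.01076 east, +0.001333 north), which points west.

W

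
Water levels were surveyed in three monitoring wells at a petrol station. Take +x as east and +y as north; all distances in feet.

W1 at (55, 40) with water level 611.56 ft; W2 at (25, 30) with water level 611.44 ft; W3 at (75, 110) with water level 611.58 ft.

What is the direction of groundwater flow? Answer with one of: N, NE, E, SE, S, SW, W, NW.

With h = a·x + b·y + c and W1 as origin, the differences give:
  (-30)·a + (-10)·b = -0.12
  20·a + 70·b = +0.02
Eliminate b (×70 and ×(-10), subtract): -1900·a = -8.200 → a = ∂h/∂x = +0.004316
Back-substitute: b = ∂h/∂y = -0.0009474.
Flow = −∇h = (-0.004316 east, +0.0009474 north), which points west.

W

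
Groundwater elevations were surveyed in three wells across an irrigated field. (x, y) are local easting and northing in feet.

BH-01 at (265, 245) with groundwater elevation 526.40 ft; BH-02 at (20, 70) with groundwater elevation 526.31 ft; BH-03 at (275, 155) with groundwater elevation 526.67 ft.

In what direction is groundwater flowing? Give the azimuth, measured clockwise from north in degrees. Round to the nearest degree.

320°

Taking BH-01 as reference: BH-02−BH-01 = (-245, -175, -0.09); BH-03−BH-01 = (10, -90, +0.27).
Determinant of the coordinate differences = (-245)·(-90) − 10·(-175) = 23800.
∂h/∂x = [(-0.09)·(-90) − (+0.27)·(-175)] / 23800 = +0.002326
∂h/∂y = [(-245)·(+0.27) − 10·(-0.09)] / 23800 = -0.002742
Flow direction (−∇h) has components (-0.002326 E, +0.002742 N).
Azimuth = atan2(E, N) = atan2(-0.002326, +0.002742) = 319.7° ≈ 320°.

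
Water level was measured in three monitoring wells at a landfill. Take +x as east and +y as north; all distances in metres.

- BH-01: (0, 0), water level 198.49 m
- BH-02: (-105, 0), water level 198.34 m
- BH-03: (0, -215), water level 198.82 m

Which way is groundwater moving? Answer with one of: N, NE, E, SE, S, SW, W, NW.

∂h/∂x = (198.34 − 198.49) / (-105 − 0) = +0.001429
∂h/∂y = (198.82 − 198.49) / (-215 − 0) = -0.001535
Flow = −∇h = (-0.001429 east, +0.001535 north), which points northwest.

NW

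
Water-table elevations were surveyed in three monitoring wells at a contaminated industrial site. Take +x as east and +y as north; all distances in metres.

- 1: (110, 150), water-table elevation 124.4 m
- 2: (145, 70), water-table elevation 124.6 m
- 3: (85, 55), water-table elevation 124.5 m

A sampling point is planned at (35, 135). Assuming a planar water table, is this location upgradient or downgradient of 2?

downgradient

With h = a·x + b·y + c and 1 as origin, the differences give:
  35·a + (-80)·b = +0.2
  (-25)·a + (-95)·b = +0.1
Eliminate b (×(-95) and ×(-80), subtract): -5325·a = -11.00 → a = ∂h/∂x = +0.002066
Back-substitute: b = ∂h/∂y = -0.001596.
Head at (35, 135) = 124.4 + (+0.002066)·(-75) + (-0.001596)·(-15) = 124.27 m.
That is lower than the 124.6 m at 2, so the point is downgradient.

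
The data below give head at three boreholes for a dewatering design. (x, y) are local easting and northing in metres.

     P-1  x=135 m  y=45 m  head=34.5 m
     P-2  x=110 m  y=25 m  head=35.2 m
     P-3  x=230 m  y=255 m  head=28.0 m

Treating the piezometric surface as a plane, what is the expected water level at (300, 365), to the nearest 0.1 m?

24.5 m

Taking P-1 as reference: P-2−P-1 = (-25, -20, +0.7); P-3−P-1 = (95, 210, -6.5).
Determinant of the coordinate differences = (-25)·210 − 95·(-20) = -3350.
∂h/∂x = [(+0.7)·210 − (-6.5)·(-20)] / -3350 = -0.005075
∂h/∂y = [(-25)·(-6.5) − 95·(+0.7)] / -3350 = -0.02866
h(300, 365) = 34.5 + (-0.005075)·(165) + (-0.02866)·(320) = 34.5 -0.837 -9.170 = 24.493 m.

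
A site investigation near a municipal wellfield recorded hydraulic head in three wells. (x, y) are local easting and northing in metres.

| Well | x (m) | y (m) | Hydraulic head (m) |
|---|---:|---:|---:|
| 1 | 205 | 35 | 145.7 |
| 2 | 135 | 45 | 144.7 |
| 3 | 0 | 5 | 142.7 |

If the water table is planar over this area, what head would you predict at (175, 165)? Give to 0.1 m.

145.4 m

With h = a·x + b·y + c and 1 as origin, the differences give:
  (-70)·a + 10·b = -1.0
  (-205)·a + (-30)·b = -3.0
Eliminate b (×(-30) and ×10, subtract): 4150·a = 60.00 → a = ∂h/∂x = +0.01446
Back-substitute: b = ∂h/∂y = +0.001205.
h(175, 165) = 145.7 + (+0.01446)·(-30) + (+0.001205)·(130) = 145.7 -0.434 +0.157 = 145.423 m.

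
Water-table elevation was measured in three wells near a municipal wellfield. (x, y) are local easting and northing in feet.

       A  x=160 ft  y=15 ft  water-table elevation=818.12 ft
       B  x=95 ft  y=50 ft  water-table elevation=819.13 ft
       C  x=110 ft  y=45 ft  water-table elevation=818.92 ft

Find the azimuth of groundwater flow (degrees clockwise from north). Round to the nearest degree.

With h = a·x + b·y + c and A as origin, the differences give:
  (-65)·a + 35·b = +1.01
  (-50)·a + 30·b = +0.80
Eliminate b (×30 and ×35, subtract): -200·a = 2.300 → a = ∂h/∂x = -0.01150
Back-substitute: b = ∂h/∂y = +0.007500.
Flow direction (−∇h) has components (+0.01150 E, -0.007500 N).
Azimuth = atan2(E, N) = atan2(+0.01150, -0.007500) = 123.1° ≈ 123°.

123°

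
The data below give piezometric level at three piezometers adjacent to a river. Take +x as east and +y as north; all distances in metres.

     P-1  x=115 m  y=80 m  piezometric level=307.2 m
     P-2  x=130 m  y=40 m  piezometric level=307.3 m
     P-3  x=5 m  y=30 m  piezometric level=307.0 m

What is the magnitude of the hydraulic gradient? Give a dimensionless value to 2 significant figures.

0.0030

Differences from P-1: to P-2 (Δx, Δy, Δh) = (15, -40, +0.1); to P-3 = (-110, -50, -0.2).
Determinant of the coordinate differences = 15·(-50) − (-110)·(-40) = -5150.
∂h/∂x = [(+0.1)·(-50) − (-0.2)·(-40)] / -5150 = +0.002524
∂h/∂y = [15·(-0.2) − (-110)·(+0.1)] / -5150 = -0.001553
|∇h| = √(0.002524² + -0.001553²) = 0.002964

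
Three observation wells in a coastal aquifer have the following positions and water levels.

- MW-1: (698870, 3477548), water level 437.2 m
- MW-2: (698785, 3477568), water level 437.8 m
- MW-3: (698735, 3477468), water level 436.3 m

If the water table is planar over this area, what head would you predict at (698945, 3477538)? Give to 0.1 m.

436.8 m

With h = a·x + b·y + c and MW-1 as origin, the differences give:
  (-85)·a + 20·b = +0.6
  (-135)·a + (-80)·b = -0.9
Eliminate b (×(-80) and ×20, subtract): 9500·a = -30.00 → a = ∂h/∂x = -0.003158
Back-substitute: b = ∂h/∂y = +0.01658.
h(698945, 3477538) = 437.2 + (-0.003158)·(75) + (+0.01658)·(-10) = 437.2 -0.237 -0.166 = 436.797 m.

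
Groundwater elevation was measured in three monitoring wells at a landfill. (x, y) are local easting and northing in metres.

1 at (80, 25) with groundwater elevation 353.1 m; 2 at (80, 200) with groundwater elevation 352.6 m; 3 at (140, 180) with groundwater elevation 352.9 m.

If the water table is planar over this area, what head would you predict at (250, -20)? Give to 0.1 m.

Differences from 1: to 2 (Δx, Δy, Δh) = (0, 175, -0.5); to 3 = (60, 155, -0.2).
Solve a·Δx + b·Δy = Δh: det = 0·155 − 60·175 = -10500.
∂h/∂x = [(-0.5)·155 − (-0.2)·175] / -10500 = +0.004048
∂h/∂y = [0·(-0.2) − 60·(-0.5)] / -10500 = -0.002857
h(250, -20) = 353.1 + (+0.004048)·(170) + (-0.002857)·(-45) = 353.1 +0.688 +0.129 = 353.917 m.

353.9 m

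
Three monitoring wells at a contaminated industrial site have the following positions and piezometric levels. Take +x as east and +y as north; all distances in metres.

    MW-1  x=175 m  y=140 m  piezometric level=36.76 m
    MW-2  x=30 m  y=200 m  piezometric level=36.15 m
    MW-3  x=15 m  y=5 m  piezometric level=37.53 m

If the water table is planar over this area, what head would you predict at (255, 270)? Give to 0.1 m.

Differences from MW-1: to MW-2 (Δx, Δy, Δh) = (-145, 60, -0.61); to MW-3 = (-160, -135, +0.77).
Determinant of the coordinate differences = (-145)·(-135) − (-160)·60 = 29175.
∂h/∂x = [(-0.61)·(-135) − (+0.77)·60] / 29175 = +0.001239
∂h/∂y = [(-145)·(+0.77) − (-160)·(-0.61)] / 29175 = -0.007172
h(255, 270) = 36.76 + (+0.001239)·(80) + (-0.007172)·(130) = 36.76 +0.099 -0.932 = 35.927 m.

35.9 m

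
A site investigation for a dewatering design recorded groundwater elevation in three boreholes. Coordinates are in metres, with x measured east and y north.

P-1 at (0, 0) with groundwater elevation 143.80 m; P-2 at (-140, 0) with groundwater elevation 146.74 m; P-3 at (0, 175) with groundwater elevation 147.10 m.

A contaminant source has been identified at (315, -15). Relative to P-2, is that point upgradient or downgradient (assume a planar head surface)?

downgradient

∂h/∂x = (146.74 − 143.80) / (-140 − 0) = -0.02100
∂h/∂y = (147.10 − 143.80) / (175 − 0) = +0.01886
Head at (315, -15) = 143.80 + (-0.02100)·(315) + (+0.01886)·(-15) = 136.90 m.
That is lower than the 146.74 m at P-2, so the point is downgradient.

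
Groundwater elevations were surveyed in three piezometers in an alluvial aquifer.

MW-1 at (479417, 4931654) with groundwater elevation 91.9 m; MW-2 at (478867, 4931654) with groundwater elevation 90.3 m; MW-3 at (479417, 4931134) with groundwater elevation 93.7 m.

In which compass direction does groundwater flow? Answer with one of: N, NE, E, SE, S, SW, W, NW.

∂h/∂x = (90.3 − 91.9) / (478867 − 479417) = +0.002909
∂h/∂y = (93.7 − 91.9) / (4931134 − 4931654) = -0.003462
Flow = −∇h = (-0.002909 east, +0.003462 north), which points northwest.

NW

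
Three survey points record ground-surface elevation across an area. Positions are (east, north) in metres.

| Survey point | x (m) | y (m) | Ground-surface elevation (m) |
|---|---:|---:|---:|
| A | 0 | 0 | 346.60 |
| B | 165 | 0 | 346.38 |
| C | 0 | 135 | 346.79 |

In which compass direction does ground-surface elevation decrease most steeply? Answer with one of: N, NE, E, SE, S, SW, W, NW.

SE

∂z/∂x = (346.38 − 346.60) / (165 − 0) = -0.001333
∂z/∂y = (346.79 − 346.60) / (135 − 0) = +0.001407
Steepest decrease is along −∇f = (+0.001333 E, -0.001407 N) → southeast.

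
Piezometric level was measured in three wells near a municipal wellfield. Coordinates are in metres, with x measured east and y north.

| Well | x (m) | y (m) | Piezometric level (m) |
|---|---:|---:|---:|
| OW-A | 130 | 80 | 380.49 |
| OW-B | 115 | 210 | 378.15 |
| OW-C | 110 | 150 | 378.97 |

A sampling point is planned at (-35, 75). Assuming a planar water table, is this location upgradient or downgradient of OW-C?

Taking OW-A as reference: OW-B−OW-A = (-15, 130, -2.34); OW-C−OW-A = (-20, 70, -1.52).
Solve a·Δx + b·Δy = Δh: det = (-15)·70 − (-20)·130 = 1550.
∂h/∂x = [(-2.34)·70 − (-1.52)·130] / 1550 = +0.02181
∂h/∂y = [(-15)·(-1.52) − (-20)·(-2.34)] / 1550 = -0.01548
Head at (-35, 75) = 380.49 + (+0.02181)·(-165) + (-0.01548)·(-5) = 376.97 m.
That is lower than the 378.97 m at OW-C, so the point is downgradient.

downgradient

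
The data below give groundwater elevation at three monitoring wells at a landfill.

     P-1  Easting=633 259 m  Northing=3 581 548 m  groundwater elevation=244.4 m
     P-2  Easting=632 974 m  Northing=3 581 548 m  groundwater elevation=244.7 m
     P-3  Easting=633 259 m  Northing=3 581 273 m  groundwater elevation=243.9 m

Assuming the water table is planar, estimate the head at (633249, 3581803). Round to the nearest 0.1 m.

∂h/∂x = (244.7 − 244.4) / (632974 − 633259) = -0.001053
∂h/∂y = (243.9 − 244.4) / (3581273 − 3581548) = +0.001818
h(633249, 3581803) = 244.4 + (-0.001053)·(-10) + (+0.001818)·(255) = 244.4 +0.011 +0.464 = 244.874 m.

244.9 m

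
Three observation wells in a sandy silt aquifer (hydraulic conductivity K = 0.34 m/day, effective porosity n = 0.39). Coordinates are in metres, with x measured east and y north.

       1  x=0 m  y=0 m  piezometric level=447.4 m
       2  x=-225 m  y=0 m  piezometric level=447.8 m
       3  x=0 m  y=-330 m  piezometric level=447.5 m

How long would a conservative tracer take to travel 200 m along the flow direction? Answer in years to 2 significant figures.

∂h/∂x = (447.8 − 447.4) / (-225 − 0) = -0.001778
∂h/∂y = (447.5 − 447.4) / (-330 − 0) = -0.0003030
|∇h| = √(-0.001778² + -0.0003030²) = 0.001804
Seepage velocity v = K·i/n = 0.34 × 0.001804 / 0.39 = 0.001573 m/day.
t = 200 / 0.001573 = 1.271e+05 days = 348 years.

350 years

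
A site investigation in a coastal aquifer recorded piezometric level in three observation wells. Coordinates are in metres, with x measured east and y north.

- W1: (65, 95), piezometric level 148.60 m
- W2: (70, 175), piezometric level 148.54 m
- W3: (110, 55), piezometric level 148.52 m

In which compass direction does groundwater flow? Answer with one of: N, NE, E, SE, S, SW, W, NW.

With h = a·x + b·y + c and W1 as origin, the differences give:
  5·a + 80·b = -0.06
  45·a + (-40)·b = -0.08
Eliminate b (×(-40) and ×80, subtract): -3800·a = 8.800 → a = ∂h/∂x = -0.002316
Back-substitute: b = ∂h/∂y = -0.0006053.
Flow = −∇h = (+0.002316 east, +0.0006053 north), which points east.

E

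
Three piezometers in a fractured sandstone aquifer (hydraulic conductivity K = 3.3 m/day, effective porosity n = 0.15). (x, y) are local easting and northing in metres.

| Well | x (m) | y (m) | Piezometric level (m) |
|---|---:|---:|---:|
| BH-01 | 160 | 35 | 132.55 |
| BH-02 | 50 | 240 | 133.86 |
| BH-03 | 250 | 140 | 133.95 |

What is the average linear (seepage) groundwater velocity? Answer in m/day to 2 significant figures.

With h = a·x + b·y + c and BH-01 as origin, the differences give:
  (-110)·a + 205·b = +1.31
  90·a + 105·b = +1.40
Eliminate b (×105 and ×205, subtract): -30000·a = -149.450 → a = ∂h/∂x = +0.004982
Back-substitute: b = ∂h/∂y = +0.009063.
|∇h| = √(0.004982² + 0.009063²) = 0.01034
Seepage velocity v = K·i/n = 3.3 × 0.01034 / 0.15 = 0.2275 m/day.

0.23 m/day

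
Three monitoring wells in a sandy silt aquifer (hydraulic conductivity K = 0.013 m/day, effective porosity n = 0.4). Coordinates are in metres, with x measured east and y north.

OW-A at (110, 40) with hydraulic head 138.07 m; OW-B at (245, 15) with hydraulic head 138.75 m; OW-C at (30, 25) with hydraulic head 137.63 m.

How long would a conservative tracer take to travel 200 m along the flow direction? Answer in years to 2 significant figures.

Three-point gradient (reference OW-A): Δ to OW-B = (135, -25, +0.68), Δ to OW-C = (-80, -15, -0.44).
∂h/∂x = +0.005267, ∂h/∂y = +0.001242 (det = -4025).
|∇h| = √(0.005267² + 0.001242²) = 0.005411
Seepage velocity v = K·i/n = 0.013 × 0.005411 / 0.4 = 0.0001759 m/day.
t = 200 / 0.0001759 = 1.137e+06 days = 3.11e+03 years.

3100 years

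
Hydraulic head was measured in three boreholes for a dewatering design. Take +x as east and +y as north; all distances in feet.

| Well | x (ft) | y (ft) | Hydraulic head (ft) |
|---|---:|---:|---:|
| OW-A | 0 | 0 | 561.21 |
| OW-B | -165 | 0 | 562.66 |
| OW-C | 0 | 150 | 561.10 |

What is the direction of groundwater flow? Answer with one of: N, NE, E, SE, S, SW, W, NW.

∂h/∂x = (562.66 − 561.21) / (-165 − 0) = -0.008788
∂h/∂y = (561.10 − 561.21) / (150 − 0) = -0.0007333
Flow = −∇h = (+0.008788 east, +0.0007333 north), which points east.

E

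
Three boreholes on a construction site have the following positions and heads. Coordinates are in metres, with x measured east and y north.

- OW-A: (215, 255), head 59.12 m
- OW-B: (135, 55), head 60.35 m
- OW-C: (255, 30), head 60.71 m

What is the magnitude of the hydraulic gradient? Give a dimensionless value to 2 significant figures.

With h = a·x + b·y + c and OW-A as origin, the differences give:
  (-80)·a + (-200)·b = +1.23
  40·a + (-225)·b = +1.59
Eliminate b (×(-225) and ×(-200), subtract): 26000·a = 41.250 → a = ∂h/∂x = +0.001587
Back-substitute: b = ∂h/∂y = -0.006785.
|∇h| = √(0.001587² + -0.006785²) = 0.006968

0.0070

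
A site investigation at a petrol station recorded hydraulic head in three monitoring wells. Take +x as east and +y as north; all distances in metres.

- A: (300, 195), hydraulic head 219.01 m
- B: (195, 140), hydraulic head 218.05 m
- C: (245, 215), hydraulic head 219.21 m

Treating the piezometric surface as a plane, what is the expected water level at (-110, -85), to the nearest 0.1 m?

214.3 m

With h = a·x + b·y + c and A as origin, the differences give:
  (-105)·a + (-55)·b = -0.96
  (-55)·a + 20·b = +0.20
Eliminate b (×20 and ×(-55), subtract): -5125·a = -8.200 → a = ∂h/∂x = +0.001600
Back-substitute: b = ∂h/∂y = +0.01440.
h(-110, -85) = 219.01 + (+0.001600)·(-410) + (+0.01440)·(-280) = 219.01 -0.656 -4.032 = 214.322 m.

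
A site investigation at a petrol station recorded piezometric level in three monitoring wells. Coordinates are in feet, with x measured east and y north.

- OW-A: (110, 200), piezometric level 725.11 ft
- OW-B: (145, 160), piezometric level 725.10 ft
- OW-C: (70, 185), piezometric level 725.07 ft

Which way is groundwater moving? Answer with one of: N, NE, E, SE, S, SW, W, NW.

Three-point gradient (reference OW-A): Δ to OW-B = (35, -40, -0.01), Δ to OW-C = (-40, -15, -0.04).
∂h/∂x = +0.0006824, ∂h/∂y = +0.0008471 (det = -2125).
Flow = −∇h = (-0.0006824 east, -0.0008471 north), which points southwest.

SW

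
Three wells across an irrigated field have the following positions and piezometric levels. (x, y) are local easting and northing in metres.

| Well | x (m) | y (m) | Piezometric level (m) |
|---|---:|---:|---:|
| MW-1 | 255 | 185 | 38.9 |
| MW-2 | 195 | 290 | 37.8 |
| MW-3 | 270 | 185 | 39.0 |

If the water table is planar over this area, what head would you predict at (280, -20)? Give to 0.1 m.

Differences from MW-1: to MW-2 (Δx, Δy, Δh) = (-60, 105, -1.1); to MW-3 = (15, 0, +0.1).
Solve a·Δx + b·Δy = Δh: det = (-60)·0 − 15·105 = -1575.
∂h/∂x = [(-1.1)·0 − (+0.1)·105] / -1575 = +0.006667
∂h/∂y = [(-60)·(+0.1) − 15·(-1.1)] / -1575 = -0.006667
h(280, -20) = 38.9 + (+0.006667)·(25) + (-0.006667)·(-205) = 38.9 +0.167 +1.367 = 40.433 m.

40.4 m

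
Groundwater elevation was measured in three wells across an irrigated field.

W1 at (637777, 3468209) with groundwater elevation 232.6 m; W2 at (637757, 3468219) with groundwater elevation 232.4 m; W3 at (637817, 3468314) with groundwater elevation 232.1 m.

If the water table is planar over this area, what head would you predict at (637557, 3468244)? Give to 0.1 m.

230.9 m

Three-point gradient (reference W1): Δ to W2 = (-20, 10, -0.2), Δ to W3 = (40, 105, -0.5).
∂h/∂x = +0.006400, ∂h/∂y = -0.007200 (det = -2500).
h(637557, 3468244) = 232.6 + (+0.006400)·(-220) + (-0.007200)·(35) = 232.6 -1.408 -0.252 = 230.940 m.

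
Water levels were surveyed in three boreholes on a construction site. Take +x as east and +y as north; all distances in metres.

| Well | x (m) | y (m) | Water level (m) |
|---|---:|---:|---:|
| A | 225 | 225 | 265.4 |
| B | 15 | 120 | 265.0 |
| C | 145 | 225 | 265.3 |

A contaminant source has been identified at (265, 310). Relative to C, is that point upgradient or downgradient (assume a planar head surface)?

Three-point gradient (reference A): Δ to B = (-210, -105, -0.4), Δ to C = (-80, 0, -0.1).
∂h/∂x = +0.001250, ∂h/∂y = +0.001310 (det = -8400).
Head at (265, 310) = 265.4 + (+0.001250)·(40) + (+0.001310)·(85) = 265.56 m.
That is higher than the 265.3 m at C, so the point is upgradient.

upgradient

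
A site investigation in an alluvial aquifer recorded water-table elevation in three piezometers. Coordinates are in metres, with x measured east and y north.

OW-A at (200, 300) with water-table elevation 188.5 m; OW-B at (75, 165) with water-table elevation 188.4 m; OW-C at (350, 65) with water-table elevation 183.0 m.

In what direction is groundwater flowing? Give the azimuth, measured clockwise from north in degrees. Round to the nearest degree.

Three-point gradient (reference OW-A): Δ to OW-B = (-125, -135, -0.1), Δ to OW-C = (150, -235, -5.5).
∂h/∂x = -0.01449, ∂h/∂y = +0.01416 (det = 49625).
Flow direction (−∇h) has components (+0.01449 E, -0.01416 N).
Azimuth = atan2(E, N) = atan2(+0.01449, -0.01416) = 134.3° ≈ 134°.

134°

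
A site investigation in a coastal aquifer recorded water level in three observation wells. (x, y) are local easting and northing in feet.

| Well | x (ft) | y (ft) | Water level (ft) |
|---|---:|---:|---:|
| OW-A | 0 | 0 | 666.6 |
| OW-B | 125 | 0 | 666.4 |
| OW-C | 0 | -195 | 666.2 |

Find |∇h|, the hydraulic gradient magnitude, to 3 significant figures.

∂h/∂x = (666.4 − 666.6) / (125 − 0) = -0.001600
∂h/∂y = (666.2 − 666.6) / (-195 − 0) = +0.002051
|∇h| = √(-0.001600² + 0.002051²) = 0.002601

0.00260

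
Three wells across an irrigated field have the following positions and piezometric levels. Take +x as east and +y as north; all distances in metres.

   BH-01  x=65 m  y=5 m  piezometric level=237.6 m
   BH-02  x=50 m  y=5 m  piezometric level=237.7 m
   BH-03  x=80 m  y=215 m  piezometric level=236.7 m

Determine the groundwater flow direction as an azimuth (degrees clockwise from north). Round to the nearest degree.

060°

Differences from BH-01: to BH-02 (Δx, Δy, Δh) = (-15, 0, +0.1); to BH-03 = (15, 210, -0.9).
Solve a·Δx + b·Δy = Δh: det = (-15)·210 − 15·0 = -3150.
∂h/∂x = [(+0.1)·210 − (-0.9)·0] / -3150 = -0.006667
∂h/∂y = [(-15)·(-0.9) − 15·(+0.1)] / -3150 = -0.003810
Flow direction (−∇h) has components (+0.006667 E, +0.003810 N).
Azimuth = atan2(E, N) = atan2(+0.006667, +0.003810) = 60.3° ≈ 060°.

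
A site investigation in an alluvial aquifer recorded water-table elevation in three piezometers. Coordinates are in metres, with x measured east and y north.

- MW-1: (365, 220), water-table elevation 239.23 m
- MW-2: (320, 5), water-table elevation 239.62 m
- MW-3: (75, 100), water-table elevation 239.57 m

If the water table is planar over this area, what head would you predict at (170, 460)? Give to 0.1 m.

238.9 m

With h = a·x + b·y + c and MW-1 as origin, the differences give:
  (-45)·a + (-215)·b = +0.39
  (-290)·a + (-120)·b = +0.34
Eliminate b (×(-120) and ×(-215), subtract): -56950·a = 26.300 → a = ∂h/∂x = -0.0004618
Back-substitute: b = ∂h/∂y = -0.001717.
h(170, 460) = 239.23 + (-0.0004618)·(-195) + (-0.001717)·(240) = 239.23 +0.090 -0.412 = 238.908 m.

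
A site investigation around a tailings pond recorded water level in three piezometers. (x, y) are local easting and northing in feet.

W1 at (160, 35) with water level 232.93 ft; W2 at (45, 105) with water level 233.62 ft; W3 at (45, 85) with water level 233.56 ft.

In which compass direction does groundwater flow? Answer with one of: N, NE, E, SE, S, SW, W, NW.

Differences from W1: to W2 (Δx, Δy, Δh) = (-115, 70, +0.69); to W3 = (-115, 50, +0.63).
Determinant of the coordinate differences = (-115)·50 − (-115)·70 = 2300.
∂h/∂x = [(+0.69)·50 − (+0.63)·70] / 2300 = -0.004174
∂h/∂y = [(-115)·(+0.63) − (-115)·(+0.69)] / 2300 = +0.003000
Flow = −∇h = (+0.004174 east, -0.003000 north), which points southeast.

SE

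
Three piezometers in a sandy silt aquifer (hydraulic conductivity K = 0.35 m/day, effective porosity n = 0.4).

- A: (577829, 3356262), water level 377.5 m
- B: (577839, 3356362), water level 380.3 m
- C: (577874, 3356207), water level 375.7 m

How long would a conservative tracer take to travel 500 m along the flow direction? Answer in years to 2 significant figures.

Taking A as reference: B−A = (10, 100, +2.8); C−A = (45, -55, -1.8).
Solve a·Δx + b·Δy = Δh: det = 10·(-55) − 45·100 = -5050.
∂h/∂x = [(+2.8)·(-55) − (-1.8)·100] / -5050 = -0.005149
∂h/∂y = [10·(-1.8) − 45·(+2.8)] / -5050 = +0.02851
|∇h| = √(-0.005149² + 0.02851²) = 0.02897
Seepage velocity v = K·i/n = 0.35 × 0.02897 / 0.4 = 0.02535 m/day.
t = 500 / 0.02535 = 1.972e+04 days = 54 years.

54 years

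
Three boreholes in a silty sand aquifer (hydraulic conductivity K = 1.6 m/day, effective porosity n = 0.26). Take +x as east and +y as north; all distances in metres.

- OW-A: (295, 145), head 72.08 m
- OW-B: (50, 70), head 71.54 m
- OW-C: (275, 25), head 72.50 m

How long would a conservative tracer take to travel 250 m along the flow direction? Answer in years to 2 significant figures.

Differences from OW-A: to OW-B (Δx, Δy, Δh) = (-245, -75, -0.54); to OW-C = (-20, -120, +0.42).
Solve a·Δx + b·Δy = Δh: det = (-245)·(-120) − (-20)·(-75) = 27900.
∂h/∂x = [(-0.54)·(-120) − (+0.42)·(-75)] / 27900 = +0.003452
∂h/∂y = [(-245)·(+0.42) − (-20)·(-0.54)] / 27900 = -0.004075
|∇h| = √(0.003452² + -0.004075²) = 0.005341
Seepage velocity v = K·i/n = 1.6 × 0.005341 / 0.26 = 0.03287 m/day.
t = 250 / 0.03287 = 7606 days = 20.8 years.

21 years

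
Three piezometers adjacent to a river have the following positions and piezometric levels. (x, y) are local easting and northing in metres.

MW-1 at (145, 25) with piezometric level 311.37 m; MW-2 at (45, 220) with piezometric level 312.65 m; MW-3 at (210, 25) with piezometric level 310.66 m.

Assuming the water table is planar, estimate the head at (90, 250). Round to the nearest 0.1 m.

312.2 m

Three-point gradient (reference MW-1): Δ to MW-2 = (-100, 195, +1.28), Δ to MW-3 = (65, 0, -0.71).
∂h/∂x = -0.01092, ∂h/∂y = +0.0009625 (det = -12675).
h(90, 250) = 311.37 + (-0.01092)·(-55) + (+0.0009625)·(225) = 311.37 +0.601 +0.217 = 312.187 m.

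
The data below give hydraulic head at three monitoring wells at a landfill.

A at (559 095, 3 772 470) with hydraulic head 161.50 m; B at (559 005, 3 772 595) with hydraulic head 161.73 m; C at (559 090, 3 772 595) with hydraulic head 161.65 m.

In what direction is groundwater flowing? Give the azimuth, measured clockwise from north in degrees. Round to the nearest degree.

141°

Differences from A: to B (Δx, Δy, Δh) = (-90, 125, +0.23); to C = (-5, 125, +0.15).
Solve a·Δx + b·Δy = Δh: det = (-90)·125 − (-5)·125 = -10625.
∂h/∂x = [(+0.23)·125 − (+0.15)·125] / -10625 = -0.0009412
∂h/∂y = [(-90)·(+0.15) − (-5)·(+0.23)] / -10625 = +0.001162
Flow direction (−∇h) has components (+0.0009412 E, -0.001162 N).
Azimuth = atan2(E, N) = atan2(+0.0009412, -0.001162) = 141.0° ≈ 141°.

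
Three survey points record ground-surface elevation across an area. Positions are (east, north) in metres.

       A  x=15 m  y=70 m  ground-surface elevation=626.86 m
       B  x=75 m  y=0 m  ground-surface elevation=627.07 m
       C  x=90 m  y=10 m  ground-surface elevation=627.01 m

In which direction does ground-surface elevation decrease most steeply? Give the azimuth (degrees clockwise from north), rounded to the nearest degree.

017°

Three-point gradient (reference A): Δ to B = (60, -70, +0.21), Δ to C = (75, -60, +0.15).
∂z/∂x = -0.001273, ∂z/∂y = -0.004091 (det = 1650).
Steepest decrease is along −∇f: components (+0.001273 E, +0.004091 N).
Azimuth = atan2(+0.001273, +0.004091) = 17.3° ≈ 017°.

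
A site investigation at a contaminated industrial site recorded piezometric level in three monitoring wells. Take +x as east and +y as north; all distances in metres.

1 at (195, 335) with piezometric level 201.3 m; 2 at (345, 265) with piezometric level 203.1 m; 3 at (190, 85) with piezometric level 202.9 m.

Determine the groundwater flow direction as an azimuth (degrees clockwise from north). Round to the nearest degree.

306°

Three-point gradient (reference 1): Δ to 2 = (150, -70, +1.8), Δ to 3 = (-5, -250, +1.6).
∂h/∂x = +0.008930, ∂h/∂y = -0.006579 (det = -37850).
Flow direction (−∇h) has components (-0.008930 E, +0.006579 N).
Azimuth = atan2(E, N) = atan2(-0.008930, +0.006579) = 306.4° ≈ 306°.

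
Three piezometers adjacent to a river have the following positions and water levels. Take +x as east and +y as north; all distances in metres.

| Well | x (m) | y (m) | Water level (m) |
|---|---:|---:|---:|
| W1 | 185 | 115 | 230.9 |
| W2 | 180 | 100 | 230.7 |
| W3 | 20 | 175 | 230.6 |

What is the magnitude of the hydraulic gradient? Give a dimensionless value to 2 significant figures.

With h = a·x + b·y + c and W1 as origin, the differences give:
  (-5)·a + (-15)·b = -0.2
  (-165)·a + 60·b = -0.3
Eliminate b (×60 and ×(-15), subtract): -2775·a = -16.50 → a = ∂h/∂x = +0.005946
Back-substitute: b = ∂h/∂y = +0.01135.
|∇h| = √(0.005946² + 0.01135²) = 0.01281

0.013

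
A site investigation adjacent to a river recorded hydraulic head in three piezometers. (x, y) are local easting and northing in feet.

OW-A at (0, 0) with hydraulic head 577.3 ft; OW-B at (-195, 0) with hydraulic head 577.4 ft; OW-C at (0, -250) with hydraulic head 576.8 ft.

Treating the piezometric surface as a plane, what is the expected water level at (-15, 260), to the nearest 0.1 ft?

577.8 ft

∂h/∂x = (577.4 − 577.3) / (-195 − 0) = -0.0005128
∂h/∂y = (576.8 − 577.3) / (-250 − 0) = +0.002000
h(-15, 260) = 577.3 + (-0.0005128)·(-15) + (+0.002000)·(260) = 577.3 +0.008 +0.520 = 577.828 ft.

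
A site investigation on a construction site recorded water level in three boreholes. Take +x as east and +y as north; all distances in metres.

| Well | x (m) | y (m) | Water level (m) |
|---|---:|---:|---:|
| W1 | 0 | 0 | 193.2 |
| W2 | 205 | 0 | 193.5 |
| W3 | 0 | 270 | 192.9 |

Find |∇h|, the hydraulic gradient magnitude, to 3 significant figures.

0.00184

∂h/∂x = (193.5 − 193.2) / (205 − 0) = +0.001463
∂h/∂y = (192.9 − 193.2) / (270 − 0) = -0.001111
|∇h| = √(0.001463² + -0.001111²) = 0.001837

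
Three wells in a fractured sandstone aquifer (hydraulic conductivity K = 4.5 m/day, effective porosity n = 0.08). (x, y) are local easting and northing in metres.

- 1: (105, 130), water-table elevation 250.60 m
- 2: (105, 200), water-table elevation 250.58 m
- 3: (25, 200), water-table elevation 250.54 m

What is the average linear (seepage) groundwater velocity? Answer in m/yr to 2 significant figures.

Differences from 1: to 2 (Δx, Δy, Δh) = (0, 70, -0.02); to 3 = (-80, 70, -0.06).
Solve a·Δx + b·Δy = Δh: det = 0·70 − (-80)·70 = 5600.
∂h/∂x = [(-0.02)·70 − (-0.06)·70] / 5600 = +0.0005000
∂h/∂y = [0·(-0.06) − (-80)·(-0.02)] / 5600 = -0.0002857
|∇h| = √(0.0005000² + -0.0002857²) = 0.0005759
Seepage velocity v = K·i/n = 4.5 × 0.0005759 / 0.08 = 0.03239 m/day = 11.83 m/yr.

12 m/yr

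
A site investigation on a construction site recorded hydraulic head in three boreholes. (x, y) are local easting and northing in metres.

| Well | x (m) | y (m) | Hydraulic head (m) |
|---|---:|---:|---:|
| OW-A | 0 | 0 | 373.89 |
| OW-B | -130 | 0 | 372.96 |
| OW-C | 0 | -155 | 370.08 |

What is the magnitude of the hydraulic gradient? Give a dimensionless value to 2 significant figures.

∂h/∂x = (372.96 − 373.89) / (-130 − 0) = +0.007154
∂h/∂y = (370.08 − 373.89) / (-155 − 0) = +0.02458
|∇h| = √(0.007154² + 0.02458²) = 0.0256

0.026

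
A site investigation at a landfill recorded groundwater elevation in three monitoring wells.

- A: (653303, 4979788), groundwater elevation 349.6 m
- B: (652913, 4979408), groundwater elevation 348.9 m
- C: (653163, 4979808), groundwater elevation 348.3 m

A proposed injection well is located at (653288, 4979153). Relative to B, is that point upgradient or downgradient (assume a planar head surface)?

With h = a·x + b·y + c and A as origin, the differences give:
  (-390)·a + (-380)·b = -0.7
  (-140)·a + 20·b = -1.3
Eliminate b (×20 and ×(-380), subtract): -61000·a = -508.00 → a = ∂h/∂x = +0.008328
Back-substitute: b = ∂h/∂y = -0.006705.
Head at (653288, 4979153) = 349.6 + (+0.008328)·(-15) + (-0.006705)·(-635) = 353.73 m.
That is higher than the 348.9 m at B, so the point is upgradient.

upgradient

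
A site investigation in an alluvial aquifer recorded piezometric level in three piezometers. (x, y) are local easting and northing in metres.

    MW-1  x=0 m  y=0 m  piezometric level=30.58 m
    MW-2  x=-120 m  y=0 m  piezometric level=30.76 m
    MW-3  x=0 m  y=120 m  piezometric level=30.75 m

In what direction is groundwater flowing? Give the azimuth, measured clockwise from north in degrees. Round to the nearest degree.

∂h/∂x = (30.76 − 30.58) / (-120 − 0) = -0.001500
∂h/∂y = (30.75 − 30.58) / (120 − 0) = +0.001417
Flow direction (−∇h) has components (+0.001500 E, -0.001417 N).
Azimuth = atan2(E, N) = atan2(+0.001500, -0.001417) = 133.4° ≈ 133°.

133°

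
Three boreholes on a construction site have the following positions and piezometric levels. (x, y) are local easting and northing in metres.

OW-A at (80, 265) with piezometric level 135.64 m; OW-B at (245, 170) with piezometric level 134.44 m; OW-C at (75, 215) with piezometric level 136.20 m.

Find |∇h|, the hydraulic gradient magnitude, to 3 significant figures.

0.0163

With h = a·x + b·y + c and OW-A as origin, the differences give:
  165·a + (-95)·b = -1.20
  (-5)·a + (-50)·b = +0.56
Eliminate b (×(-50) and ×(-95), subtract): -8725·a = 113.200 → a = ∂h/∂x = -0.01297
Back-substitute: b = ∂h/∂y = -0.009903.
|∇h| = √(-0.01297² + -0.009903²) = 0.01632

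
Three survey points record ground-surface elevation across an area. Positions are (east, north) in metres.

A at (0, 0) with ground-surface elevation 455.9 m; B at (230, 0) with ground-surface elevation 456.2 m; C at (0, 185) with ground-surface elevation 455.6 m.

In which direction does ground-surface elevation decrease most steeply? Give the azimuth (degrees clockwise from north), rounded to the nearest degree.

∂z/∂x = (456.2 − 455.9) / (230 − 0) = +0.001304
∂z/∂y = (455.6 − 455.9) / (185 − 0) = -0.001622
Steepest decrease is along −∇f: components (-0.001304 E, +0.001622 N).
Azimuth = atan2(-0.001304, +0.001622) = 321.2° ≈ 321°.

321°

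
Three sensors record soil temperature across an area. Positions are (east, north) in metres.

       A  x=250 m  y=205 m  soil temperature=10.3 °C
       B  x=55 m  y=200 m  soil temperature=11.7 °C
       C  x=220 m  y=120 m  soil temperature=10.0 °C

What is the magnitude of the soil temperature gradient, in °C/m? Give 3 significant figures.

Taking A as reference: B−A = (-195, -5, +1.4); C−A = (-30, -85, -0.3).
Determinant of the coordinate differences = (-195)·(-85) − (-30)·(-5) = 16425.
∂T/∂x = [(+1.4)·(-85) − (-0.3)·(-5)] / 16425 = -0.007336
∂T/∂y = [(-195)·(-0.3) − (-30)·(+1.4)] / 16425 = +0.006119
|∇f| = √(-0.007336² + 0.006119²) = 0.009553 °C/m

0.00955 °C/m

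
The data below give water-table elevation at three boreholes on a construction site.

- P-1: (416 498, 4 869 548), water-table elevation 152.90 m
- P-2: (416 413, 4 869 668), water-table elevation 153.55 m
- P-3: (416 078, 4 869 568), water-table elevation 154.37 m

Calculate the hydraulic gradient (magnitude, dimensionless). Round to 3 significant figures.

Taking P-1 as reference: P-2−P-1 = (-85, 120, +0.65); P-3−P-1 = (-420, 20, +1.47).
Solve a·Δx + b·Δy = Δh: det = (-85)·20 − (-420)·120 = 48700.
∂h/∂x = [(+0.65)·20 − (+1.47)·120] / 48700 = -0.003355
∂h/∂y = [(-85)·(+1.47) − (-420)·(+0.65)] / 48700 = +0.003040
|∇h| = √(-0.003355² + 0.003040²) = 0.004527

0.00453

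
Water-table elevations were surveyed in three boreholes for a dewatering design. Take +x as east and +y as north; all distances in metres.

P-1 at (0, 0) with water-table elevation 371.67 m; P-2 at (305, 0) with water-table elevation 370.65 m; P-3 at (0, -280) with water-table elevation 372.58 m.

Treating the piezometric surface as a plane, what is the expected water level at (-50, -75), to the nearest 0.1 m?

372.1 m

∂h/∂x = (370.65 − 371.67) / (305 − 0) = -0.003344
∂h/∂y = (372.58 − 371.67) / (-280 − 0) = -0.003250
h(-50, -75) = 371.67 + (-0.003344)·(-50) + (-0.003250)·(-75) = 371.67 +0.167 +0.244 = 372.081 m.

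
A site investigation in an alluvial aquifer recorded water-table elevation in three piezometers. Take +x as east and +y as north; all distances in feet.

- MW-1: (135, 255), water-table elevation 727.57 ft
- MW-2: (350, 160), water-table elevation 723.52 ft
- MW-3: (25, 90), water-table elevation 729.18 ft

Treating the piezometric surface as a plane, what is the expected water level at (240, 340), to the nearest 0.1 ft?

725.9 ft

Differences from MW-1: to MW-2 (Δx, Δy, Δh) = (215, -95, -4.05); to MW-3 = (-110, -165, +1.61).
Solve a·Δx + b·Δy = Δh: det = 215·(-165) − (-110)·(-95) = -45925.
∂h/∂x = [(-4.05)·(-165) − (+1.61)·(-95)] / -45925 = -0.01788
∂h/∂y = [215·(+1.61) − (-110)·(-4.05)] / -45925 = +0.002163
h(240, 340) = 727.57 + (-0.01788)·(105) + (+0.002163)·(85) = 727.57 -1.878 +0.184 = 725.876 ft.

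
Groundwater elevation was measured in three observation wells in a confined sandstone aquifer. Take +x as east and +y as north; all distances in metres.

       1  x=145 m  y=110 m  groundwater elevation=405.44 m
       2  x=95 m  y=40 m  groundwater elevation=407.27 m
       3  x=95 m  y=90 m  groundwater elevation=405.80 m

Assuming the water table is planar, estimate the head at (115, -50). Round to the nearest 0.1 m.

410.0 m

Differences from 1: to 2 (Δx, Δy, Δh) = (-50, -70, +1.83); to 3 = (-50, -20, +0.36).
Solve a·Δx + b·Δy = Δh: det = (-50)·(-20) − (-50)·(-70) = -2500.
∂h/∂x = [(+1.83)·(-20) − (+0.36)·(-70)] / -2500 = +0.004560
∂h/∂y = [(-50)·(+0.36) − (-50)·(+1.83)] / -2500 = -0.02940
h(115, -50) = 405.44 + (+0.004560)·(-30) + (-0.02940)·(-160) = 405.44 -0.137 +4.704 = 410.007 m.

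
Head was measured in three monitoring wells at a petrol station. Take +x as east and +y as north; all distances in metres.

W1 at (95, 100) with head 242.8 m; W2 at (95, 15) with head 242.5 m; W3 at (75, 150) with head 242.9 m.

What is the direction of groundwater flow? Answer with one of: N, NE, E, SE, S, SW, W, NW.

SW

Taking W1 as reference: W2−W1 = (0, -85, -0.3); W3−W1 = (-20, 50, +0.1).
Solve a·Δx + b·Δy = Δh: det = 0·50 − (-20)·(-85) = -1700.
∂h/∂x = [(-0.3)·50 − (+0.1)·(-85)] / -1700 = +0.003824
∂h/∂y = [0·(+0.1) − (-20)·(-0.3)] / -1700 = +0.003529
Flow = −∇h = (-0.003824 east, -0.003529 north), which points southwest.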